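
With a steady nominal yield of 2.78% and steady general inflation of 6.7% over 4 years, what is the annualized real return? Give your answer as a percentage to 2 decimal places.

With constant rates the annual real return is the same each year: (1+2.78%)/(1+6.7%) − 1 = -0.03674.

-3.67%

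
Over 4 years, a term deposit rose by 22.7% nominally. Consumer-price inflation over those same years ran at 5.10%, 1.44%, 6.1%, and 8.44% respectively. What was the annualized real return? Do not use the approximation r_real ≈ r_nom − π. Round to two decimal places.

Cumulative inflation factor: 1.0510 × 1.0144 × 1.061 × 1.0844 ≈ 1.22664.
Nominal growth factor: 1.22700. Real growth factor = 1.22700 / 1.22664 ≈ 1.00029.
Annualized: 1.00029^(1/4) − 1 ≈ 0.00007.

0.01%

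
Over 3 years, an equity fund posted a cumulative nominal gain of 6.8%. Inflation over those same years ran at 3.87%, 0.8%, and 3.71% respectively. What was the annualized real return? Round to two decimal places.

-0.55%

Cumulative inflation factor: 1.0387 × 1.008 × 1.0371 ≈ 1.08585.
Nominal growth factor: 1.06800. Real growth factor = 1.06800 / 1.08585 ≈ 0.98356.
Annualized: 0.98356^(1/3) − 1 ≈ -0.00551.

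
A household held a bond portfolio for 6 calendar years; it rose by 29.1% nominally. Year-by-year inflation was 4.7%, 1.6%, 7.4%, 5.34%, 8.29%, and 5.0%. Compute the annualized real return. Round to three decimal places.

-0.966%

Cumulative inflation factor: 1.047 × 1.016 × 1.074 × 1.0534 × 1.0829 × 1.050 ≈ 1.36841.
Nominal growth factor: 1.29100. Real growth factor = 1.29100 / 1.36841 ≈ 0.94343.
Annualized: 0.94343^(1/6) − 1 ≈ -0.00966.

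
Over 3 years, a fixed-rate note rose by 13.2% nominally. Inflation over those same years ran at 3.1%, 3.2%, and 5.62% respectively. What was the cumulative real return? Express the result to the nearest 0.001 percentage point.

Cumulative inflation factor: 1.031 × 1.032 × 1.0562 ≈ 1.12379.
Nominal growth factor: 1.13200. Real growth factor = 1.13200 / 1.12379 ≈ 1.00731.
Total real return ≈ 0.7307%.

0.731%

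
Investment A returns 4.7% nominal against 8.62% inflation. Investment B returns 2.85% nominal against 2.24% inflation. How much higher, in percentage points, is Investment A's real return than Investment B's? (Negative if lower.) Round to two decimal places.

Investment A real return: 1.047/1.0862 − 1 = -3.609%.
Investment B real return: 1.0285/1.0224 − 1 = 0.597%.
Difference: -3.609 − 0.597 = -4.206 pp.

-4.21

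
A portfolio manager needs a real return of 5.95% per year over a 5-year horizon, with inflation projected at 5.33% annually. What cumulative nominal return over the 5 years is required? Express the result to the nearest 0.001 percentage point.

Required annual nominal rate: (1+5.95%)(1+5.33%) − 1 = 11.597135%.
Cumulative over 5 years: (1 + 0.11597135)^5 − 1 ≈ 0.73087.

73.087%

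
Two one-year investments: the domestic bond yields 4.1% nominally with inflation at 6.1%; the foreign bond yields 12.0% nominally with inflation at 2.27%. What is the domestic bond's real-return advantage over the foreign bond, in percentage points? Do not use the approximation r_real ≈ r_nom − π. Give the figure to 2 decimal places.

The domestic bond real return: 1.041/1.061 − 1 = -1.885%.
The foreign bond real return: 1.120/1.0227 − 1 = 9.514%.
Difference: -1.885 − 9.514 = -11.399 pp.

-11.40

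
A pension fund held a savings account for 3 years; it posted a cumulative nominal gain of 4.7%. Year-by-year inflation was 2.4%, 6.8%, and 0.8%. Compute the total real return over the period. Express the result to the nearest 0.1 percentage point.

-5.0%

Cumulative inflation factor: 1.024 × 1.068 × 1.008 ≈ 1.10238.
Nominal growth factor: 1.04700. Real growth factor = 1.04700 / 1.10238 ≈ 0.94976.
Total real return ≈ -5.0238%.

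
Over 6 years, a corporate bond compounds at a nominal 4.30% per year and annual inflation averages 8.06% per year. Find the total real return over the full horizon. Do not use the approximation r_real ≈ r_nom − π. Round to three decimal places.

The annual real rate is (1+4.30%)/(1+8.06%) − 1 = -3.4795%.
Compounded over 6 years: (1 + -0.034795)^6 − 1 ≈ -0.19143.

-19.143%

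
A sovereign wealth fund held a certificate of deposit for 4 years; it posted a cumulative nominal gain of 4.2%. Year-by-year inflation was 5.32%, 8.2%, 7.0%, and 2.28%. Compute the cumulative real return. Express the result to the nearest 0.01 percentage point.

-16.45%

Cumulative inflation factor: 1.0532 × 1.082 × 1.070 × 1.0228 ≈ 1.24713.
Nominal growth factor: 1.04200. Real growth factor = 1.04200 / 1.24713 ≈ 0.83552.
Total real return ≈ -16.4483%.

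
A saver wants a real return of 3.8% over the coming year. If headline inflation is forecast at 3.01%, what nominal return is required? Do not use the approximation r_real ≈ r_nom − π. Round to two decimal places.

By the Fisher equation, 1 + r_nom = (1 + 3.8%)(1 + 3.01%) = 1.038 × 1.0301 = 1.0692438.
So r_nom = 6.92438%.

6.92%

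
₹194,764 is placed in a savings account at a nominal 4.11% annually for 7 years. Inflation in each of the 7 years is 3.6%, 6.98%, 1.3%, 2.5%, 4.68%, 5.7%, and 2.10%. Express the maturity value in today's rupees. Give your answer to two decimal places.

₹198,607.53

Nominal value at maturity: ₹194,764 × (1 + 4.11%)^7 ≈ ₹258,199.75.
Price-level factor over 7 years: 1.036 × 1.0698 × 1.013 × 1.025 × 1.0468 × 1.057 × 1.0210 ≈ 1.3000501421.
The maturity value deflated by that factor is the answer in today's purchasing power.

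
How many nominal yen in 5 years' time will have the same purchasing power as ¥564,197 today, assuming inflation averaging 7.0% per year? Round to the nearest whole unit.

Cumulative price-level factor: (1+7.0%)^5 = 1.4025517307.
The nominal amount required is ¥564,197 scaled up by that factor.

¥791,315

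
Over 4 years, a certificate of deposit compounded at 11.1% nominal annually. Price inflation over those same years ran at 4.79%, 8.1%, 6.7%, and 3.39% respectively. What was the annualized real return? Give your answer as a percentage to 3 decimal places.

Cumulative inflation factor: 1.0479 × 1.081 × 1.067 × 1.0339 ≈ 1.24965.
Nominal growth factor: 1.52355. Real growth factor = 1.52355 / 1.24965 ≈ 1.21918.
Annualized: 1.21918^(1/4) − 1 ≈ 0.05079.

5.079%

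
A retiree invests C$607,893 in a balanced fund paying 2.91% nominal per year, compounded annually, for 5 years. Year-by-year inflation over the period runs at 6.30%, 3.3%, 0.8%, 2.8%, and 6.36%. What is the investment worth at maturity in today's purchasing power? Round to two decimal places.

C$579,761.63

Nominal value at maturity: C$607,893 × (1 + 2.91%)^5 ≈ C$701,641.12.
Price-level factor over 5 years: 1.0630 × 1.033 × 1.008 × 1.028 × 1.0636 ≈ 1.2102234434.
The maturity value deflated by that factor is the answer in today's purchasing power.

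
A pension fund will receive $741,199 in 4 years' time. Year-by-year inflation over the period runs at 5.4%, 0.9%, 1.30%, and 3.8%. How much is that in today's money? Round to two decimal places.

$662,820.98

Price-level factor over 4 years: 1.054 × 1.009 × 1.0130 × 1.038 ≈ 1.1182491481.
Purchasing power today: $741,199 divided by that factor.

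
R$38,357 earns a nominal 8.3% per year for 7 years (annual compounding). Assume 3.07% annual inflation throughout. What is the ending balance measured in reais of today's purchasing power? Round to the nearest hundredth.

Nominal value at maturity: R$38,357 × (1 + 8.3%)^7 ≈ R$67,026.08.
Price-level factor over 7 years: (1 + 3.07%)^7 ≈ 1.2357366641.
The maturity value deflated by that factor is the answer in today's purchasing power.

R$54,239.78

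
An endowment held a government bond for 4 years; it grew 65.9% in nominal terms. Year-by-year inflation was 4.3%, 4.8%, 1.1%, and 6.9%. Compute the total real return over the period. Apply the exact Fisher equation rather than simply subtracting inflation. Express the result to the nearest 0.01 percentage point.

Cumulative inflation factor: 1.043 × 1.048 × 1.011 × 1.069 ≈ 1.18134.
Nominal growth factor: 1.65900. Real growth factor = 1.65900 / 1.18134 ≈ 1.40434.
Total real return ≈ 40.4339%.

40.43%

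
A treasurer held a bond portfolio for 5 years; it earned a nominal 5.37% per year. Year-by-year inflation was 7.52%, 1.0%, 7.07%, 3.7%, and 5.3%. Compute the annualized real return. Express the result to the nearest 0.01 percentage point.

0.46%

Cumulative inflation factor: 1.0752 × 1.010 × 1.0707 × 1.037 × 1.053 ≈ 1.26965.
Nominal growth factor: 1.29893. Real growth factor = 1.29893 / 1.26965 ≈ 1.02306.
Annualized: 1.02306^(1/5) − 1 ≈ 0.00457.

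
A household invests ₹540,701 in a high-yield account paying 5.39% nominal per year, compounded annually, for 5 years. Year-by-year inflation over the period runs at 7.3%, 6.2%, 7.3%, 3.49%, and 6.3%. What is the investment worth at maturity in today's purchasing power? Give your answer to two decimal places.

Nominal value at maturity: ₹540,701 × (1 + 5.39%)^5 ≈ ₹702,998.17.
Price-level factor over 5 years: 1.073 × 1.062 × 1.073 × 1.0349 × 1.063 ≈ 1.3451032194.
The maturity value deflated by that factor is the answer in today's purchasing power.

₹522,635.11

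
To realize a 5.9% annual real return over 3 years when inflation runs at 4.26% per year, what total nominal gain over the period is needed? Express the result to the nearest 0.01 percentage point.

Required annual nominal rate: (1+5.9%)(1+4.26%) − 1 = 10.41134%.
Cumulative over 3 years: (1 + 0.1041134)^3 − 1 ≈ 0.34599.

34.60%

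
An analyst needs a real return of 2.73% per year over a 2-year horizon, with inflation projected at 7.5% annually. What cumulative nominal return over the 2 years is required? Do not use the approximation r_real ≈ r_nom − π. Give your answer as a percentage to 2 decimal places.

Required annual nominal rate: (1+2.73%)(1+7.5%) − 1 = 10.43475%.
Cumulative over 2 years: (1 + 0.1043475)^2 − 1 ≈ 0.21958.

21.96%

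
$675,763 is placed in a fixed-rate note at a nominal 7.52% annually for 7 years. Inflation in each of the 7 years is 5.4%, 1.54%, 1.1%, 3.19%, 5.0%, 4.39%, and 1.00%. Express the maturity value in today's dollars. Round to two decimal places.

Nominal value at maturity: $675,763 × (1 + 7.52%)^7 ≈ $1,122,584.91.
Price-level factor over 7 years: 1.054 × 1.0154 × 1.011 × 1.0319 × 1.050 × 1.0439 × 1.0100 ≈ 1.2360501978.
The maturity value deflated by that factor is the answer in today's purchasing power.

$908,203.33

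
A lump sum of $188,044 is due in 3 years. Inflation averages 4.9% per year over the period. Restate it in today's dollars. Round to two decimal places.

Price-level factor over 3 years: (1 + 4.9%)^3 = 1.154320649.
Purchasing power today: $188,044 divided by that factor.

$162,904.48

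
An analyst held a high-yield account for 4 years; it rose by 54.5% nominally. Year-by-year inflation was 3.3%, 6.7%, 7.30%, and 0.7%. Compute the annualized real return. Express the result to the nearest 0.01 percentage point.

6.72%

Cumulative inflation factor: 1.033 × 1.067 × 1.0730 × 1.007 ≈ 1.19095.
Nominal growth factor: 1.54500. Real growth factor = 1.54500 / 1.19095 ≈ 1.29728.
Annualized: 1.29728^(1/4) − 1 ≈ 0.06723.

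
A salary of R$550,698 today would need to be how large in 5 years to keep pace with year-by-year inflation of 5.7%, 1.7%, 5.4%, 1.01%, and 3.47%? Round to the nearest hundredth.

R$652,122.03

Cumulative price-level factor: 1.057 × 1.017 × 1.054 × 1.0101 × 1.0347 ≈ 1.1841735908.
Multiplying R$550,698 by the price-level factor gives the future nominal sum.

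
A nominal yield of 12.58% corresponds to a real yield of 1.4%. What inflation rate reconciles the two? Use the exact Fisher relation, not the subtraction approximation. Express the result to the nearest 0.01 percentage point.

From (1+r_nom) = (1+r_real)(1+π), we get 1+π = (1 + 12.58%)/(1 + 1.4%) = 1.1258/1.014 ≈ 1.11026.
So π ≈ 11.0256%.

11.03%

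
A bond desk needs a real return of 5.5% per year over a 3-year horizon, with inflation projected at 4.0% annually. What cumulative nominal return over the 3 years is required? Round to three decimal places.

Required annual nominal rate: (1+5.5%)(1+4.0%) − 1 = 9.72%.
Cumulative over 3 years: (1 + 0.0972)^3 − 1 ≈ 0.32086.

32.086%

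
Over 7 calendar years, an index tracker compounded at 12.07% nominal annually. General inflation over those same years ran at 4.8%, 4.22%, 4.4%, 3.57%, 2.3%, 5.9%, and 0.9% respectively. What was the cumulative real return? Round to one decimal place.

Cumulative inflation factor: 1.048 × 1.0422 × 1.044 × 1.0357 × 1.023 × 1.059 × 1.009 ≈ 1.29095.
Nominal growth factor: 2.22037. Real growth factor = 2.22037 / 1.29095 ≈ 1.71995.
Total real return ≈ 71.9951%.

72.0%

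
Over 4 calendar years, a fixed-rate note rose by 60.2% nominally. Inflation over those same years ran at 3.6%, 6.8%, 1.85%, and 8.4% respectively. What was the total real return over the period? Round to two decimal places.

Cumulative inflation factor: 1.036 × 1.068 × 1.0185 × 1.084 ≈ 1.22158.
Nominal growth factor: 1.60200. Real growth factor = 1.60200 / 1.22158 ≈ 1.31142.
Total real return ≈ 31.1418%.

31.14%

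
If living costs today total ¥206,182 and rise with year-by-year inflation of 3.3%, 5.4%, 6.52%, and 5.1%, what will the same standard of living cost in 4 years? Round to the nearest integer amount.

¥251,319

Cumulative price-level factor: 1.033 × 1.054 × 1.0652 × 1.051 ≈ 1.2189188863.
Multiplying ¥206,182 by the price-level factor gives the future nominal sum.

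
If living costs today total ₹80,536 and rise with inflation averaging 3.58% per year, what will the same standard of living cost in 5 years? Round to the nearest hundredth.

₹96,021.74

Cumulative price-level factor: (1+3.58%)^5 ≈ 1.1922834989.
Multiplying ₹80,536 by the price-level factor gives the future nominal sum.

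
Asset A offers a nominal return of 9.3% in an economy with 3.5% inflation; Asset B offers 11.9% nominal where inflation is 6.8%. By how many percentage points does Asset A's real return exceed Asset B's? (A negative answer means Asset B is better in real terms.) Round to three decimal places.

0.829

Asset A real return: 1.093/1.035 − 1 = 5.6039%.
Asset B real return: 1.119/1.068 − 1 = 4.7753%.
Difference: 5.6039 − 4.7753 = 0.8286 pp.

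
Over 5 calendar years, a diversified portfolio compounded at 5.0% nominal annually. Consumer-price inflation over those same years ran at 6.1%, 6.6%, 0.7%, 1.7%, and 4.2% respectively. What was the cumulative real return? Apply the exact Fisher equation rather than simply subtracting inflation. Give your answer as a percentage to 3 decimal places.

5.744%

Cumulative inflation factor: 1.061 × 1.066 × 1.007 × 1.017 × 1.042 ≈ 1.20695.
Nominal growth factor: 1.27628. Real growth factor = 1.27628 / 1.20695 ≈ 1.05744.
Total real return ≈ 5.7440%.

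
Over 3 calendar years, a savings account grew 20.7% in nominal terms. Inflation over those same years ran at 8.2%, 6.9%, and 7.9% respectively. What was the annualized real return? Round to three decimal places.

Cumulative inflation factor: 1.082 × 1.069 × 1.079 ≈ 1.24803.
Nominal growth factor: 1.20700. Real growth factor = 1.20700 / 1.24803 ≈ 0.96712.
Annualized: 0.96712^(1/3) − 1 ≈ -0.01108.

-1.108%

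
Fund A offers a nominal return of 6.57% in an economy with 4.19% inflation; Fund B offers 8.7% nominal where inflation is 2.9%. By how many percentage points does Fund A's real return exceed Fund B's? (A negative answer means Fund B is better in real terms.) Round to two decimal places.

-3.35

Fund A real return: 1.0657/1.0419 − 1 = 2.284%.
Fund B real return: 1.087/1.029 − 1 = 5.637%.
Difference: 2.284 − 5.637 = -3.353 pp.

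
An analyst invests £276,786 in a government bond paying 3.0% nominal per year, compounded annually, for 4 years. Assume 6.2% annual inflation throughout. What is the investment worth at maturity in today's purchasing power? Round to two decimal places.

£244,903.48

Nominal value at maturity: £276,786 × (1 + 3.0%)^4 ≈ £311,525.08.
Price-level factor over 4 years: (1 + 6.2%)^4 ≈ 1.2720320883.
Dividing the nominal maturity value by the price-level factor gives the value in today's money.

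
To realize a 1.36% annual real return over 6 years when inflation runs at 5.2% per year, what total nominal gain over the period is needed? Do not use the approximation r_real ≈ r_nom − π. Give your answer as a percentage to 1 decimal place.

Required annual nominal rate: (1+1.36%)(1+5.2%) − 1 = 6.63072%.
Cumulative over 6 years: (1 + 0.0663072)^6 − 1 ≈ 0.46992.

47.0%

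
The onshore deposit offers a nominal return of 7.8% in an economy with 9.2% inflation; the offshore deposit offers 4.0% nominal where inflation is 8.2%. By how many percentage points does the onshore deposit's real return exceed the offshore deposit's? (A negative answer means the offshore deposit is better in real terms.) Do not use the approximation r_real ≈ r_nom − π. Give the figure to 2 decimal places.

The onshore deposit real return: 1.078/1.092 − 1 = -1.282%.
The offshore deposit real return: 1.040/1.082 − 1 = -3.882%.
Difference: -1.282 − (-3.882) = 2.600 pp.

2.60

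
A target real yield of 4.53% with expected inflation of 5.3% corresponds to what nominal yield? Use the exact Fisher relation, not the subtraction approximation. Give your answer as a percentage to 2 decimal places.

By the Fisher equation, 1 + r_nom = (1 + 4.53%)(1 + 5.3%) = 1.0453 × 1.053 = 1.1007009.
So r_nom = 10.07009%.

10.07%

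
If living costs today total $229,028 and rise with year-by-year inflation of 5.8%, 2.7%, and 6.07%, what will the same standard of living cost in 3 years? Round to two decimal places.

Cumulative price-level factor: 1.058 × 1.027 × 1.0607 = 1.1525205562.
Multiplying $229,028 by the price-level factor gives the future nominal sum.

$263,959.48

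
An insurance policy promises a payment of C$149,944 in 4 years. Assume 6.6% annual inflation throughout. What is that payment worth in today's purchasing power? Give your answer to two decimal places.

C$116,118.19

Price-level factor over 4 years: (1 + 6.6%)^4 ≈ 1.2913049587.
Purchasing power today: C$149,944 divided by that factor.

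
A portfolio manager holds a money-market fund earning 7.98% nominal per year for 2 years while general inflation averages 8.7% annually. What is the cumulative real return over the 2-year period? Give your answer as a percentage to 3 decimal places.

-1.320%

The annual real rate is (1+7.98%)/(1+8.7%) − 1 = -0.6624%.
Compounded over 2 years: (1 + -0.006624)^2 − 1 ≈ -0.01320.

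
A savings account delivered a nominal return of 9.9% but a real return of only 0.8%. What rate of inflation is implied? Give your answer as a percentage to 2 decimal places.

9.03%

From (1+r_nom) = (1+r_real)(1+π), we get 1+π = (1 + 9.9%)/(1 + 0.8%) = 1.099/1.008 ≈ 1.09028.
So π ≈ 9.0278%.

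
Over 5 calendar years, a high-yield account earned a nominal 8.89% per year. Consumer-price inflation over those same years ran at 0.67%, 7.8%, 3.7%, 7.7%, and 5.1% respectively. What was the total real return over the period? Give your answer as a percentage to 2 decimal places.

20.18%

Cumulative inflation factor: 1.0067 × 1.078 × 1.037 × 1.077 × 1.051 ≈ 1.27384.
Nominal growth factor: 1.53088. Real growth factor = 1.53088 / 1.27384 ≈ 1.20178.
Total real return ≈ 20.1777%.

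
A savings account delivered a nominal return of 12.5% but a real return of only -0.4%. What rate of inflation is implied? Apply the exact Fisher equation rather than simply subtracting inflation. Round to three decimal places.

12.952%

From (1+r_nom) = (1+r_real)(1+π), we get 1+π = (1 + 12.5%)/(1 − 0.4%) = 1.125/0.996 ≈ 1.12952.
So π ≈ 12.9518%.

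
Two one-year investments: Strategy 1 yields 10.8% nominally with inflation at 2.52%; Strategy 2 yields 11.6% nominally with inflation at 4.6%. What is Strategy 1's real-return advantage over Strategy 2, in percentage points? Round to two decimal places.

Strategy 1 real return: 1.108/1.0252 − 1 = 8.076%.
Strategy 2 real return: 1.116/1.046 − 1 = 6.692%.
Difference: 8.076 − 6.692 = 1.384 pp.

1.38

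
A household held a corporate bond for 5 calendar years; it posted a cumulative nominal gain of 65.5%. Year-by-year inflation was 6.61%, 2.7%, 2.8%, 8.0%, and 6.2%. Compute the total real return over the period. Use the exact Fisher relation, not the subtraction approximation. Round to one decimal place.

Cumulative inflation factor: 1.0661 × 1.027 × 1.028 × 1.080 × 1.062 ≈ 1.29095.
Nominal growth factor: 1.65500. Real growth factor = 1.65500 / 1.29095 ≈ 1.28200.
Total real return ≈ 28.2001%.

28.2%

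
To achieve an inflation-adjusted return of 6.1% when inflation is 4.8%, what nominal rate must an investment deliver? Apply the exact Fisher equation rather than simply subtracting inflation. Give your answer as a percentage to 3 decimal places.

11.193%

By the Fisher equation, 1 + r_nom = (1 + 6.1%)(1 + 4.8%) = 1.061 × 1.048 = 1.111928.
So r_nom = 11.1928%.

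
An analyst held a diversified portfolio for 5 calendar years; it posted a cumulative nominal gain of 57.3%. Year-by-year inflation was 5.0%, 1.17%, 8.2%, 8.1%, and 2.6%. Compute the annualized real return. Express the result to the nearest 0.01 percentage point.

Cumulative inflation factor: 1.050 × 1.0117 × 1.082 × 1.081 × 1.026 ≈ 1.27480.
Nominal growth factor: 1.57300. Real growth factor = 1.57300 / 1.27480 ≈ 1.23392.
Annualized: 1.23392^(1/5) − 1 ≈ 0.04294.

4.29%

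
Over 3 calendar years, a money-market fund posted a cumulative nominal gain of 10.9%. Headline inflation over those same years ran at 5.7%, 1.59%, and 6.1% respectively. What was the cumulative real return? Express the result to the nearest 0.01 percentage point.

-2.66%

Cumulative inflation factor: 1.057 × 1.0159 × 1.061 ≈ 1.13931.
Nominal growth factor: 1.10900. Real growth factor = 1.10900 / 1.13931 ≈ 0.97340.
Total real return ≈ -2.6603%.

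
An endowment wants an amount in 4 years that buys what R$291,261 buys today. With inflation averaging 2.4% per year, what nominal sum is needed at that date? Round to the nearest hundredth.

R$320,244.86

Cumulative price-level factor: (1+2.4%)^4 ≈ 1.0995116278.
Multiplying R$291,261 by the price-level factor gives the future nominal sum.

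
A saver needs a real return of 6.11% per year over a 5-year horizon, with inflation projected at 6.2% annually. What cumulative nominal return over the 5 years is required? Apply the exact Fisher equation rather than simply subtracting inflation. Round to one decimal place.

81.7%

Required annual nominal rate: (1+6.11%)(1+6.2%) − 1 = 12.68882%.
Cumulative over 5 years: (1 + 0.1268882)^5 − 1 ≈ 0.81721.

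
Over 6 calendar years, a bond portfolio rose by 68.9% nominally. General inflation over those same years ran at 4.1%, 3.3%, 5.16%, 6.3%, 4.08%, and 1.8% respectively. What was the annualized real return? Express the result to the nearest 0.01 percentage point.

Cumulative inflation factor: 1.041 × 1.033 × 1.0516 × 1.063 × 1.0408 × 1.018 ≈ 1.27365.
Nominal growth factor: 1.68900. Real growth factor = 1.68900 / 1.27365 ≈ 1.32611.
Annualized: 1.32611^(1/6) − 1 ≈ 0.04817.

4.82%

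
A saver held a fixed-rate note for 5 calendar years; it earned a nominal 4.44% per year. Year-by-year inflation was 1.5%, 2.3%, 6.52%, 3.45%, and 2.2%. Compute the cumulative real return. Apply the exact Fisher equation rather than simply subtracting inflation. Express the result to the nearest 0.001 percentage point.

6.263%

Cumulative inflation factor: 1.015 × 1.023 × 1.0652 × 1.0345 × 1.022 ≈ 1.16938.
Nominal growth factor: 1.24261. Real growth factor = 1.24261 / 1.16938 ≈ 1.06263.
Total real return ≈ 6.2625%.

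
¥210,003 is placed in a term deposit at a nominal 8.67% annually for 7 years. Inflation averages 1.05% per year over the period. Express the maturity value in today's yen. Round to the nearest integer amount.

¥349,332

Nominal value at maturity: ¥210,003 × (1 + 8.67%)^7 ≈ ¥375,831.
Price-level factor over 7 years: (1 + 1.05%)^7 ≈ 1.0758561950.
Dividing the nominal maturity value by the price-level factor gives the value in today's money.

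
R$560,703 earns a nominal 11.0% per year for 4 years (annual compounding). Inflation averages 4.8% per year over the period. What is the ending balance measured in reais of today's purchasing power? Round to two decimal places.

Nominal value at maturity: R$560,703 × (1 + 11.0%)^4 ≈ R$851,186.63.
Price-level factor over 4 years: (1 + 4.8%)^4 ≈ 1.2062716764.
Dividing the nominal maturity value by the price-level factor gives the value in today's money.

R$705,634.27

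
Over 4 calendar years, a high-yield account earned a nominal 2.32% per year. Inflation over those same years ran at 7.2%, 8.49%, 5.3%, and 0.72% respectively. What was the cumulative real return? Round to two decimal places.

-11.14%

Cumulative inflation factor: 1.072 × 1.0849 × 1.053 × 1.0072 ≈ 1.23347.
Nominal growth factor: 1.09608. Real growth factor = 1.09608 / 1.23347 ≈ 0.88861.
Total real return ≈ -11.1385%.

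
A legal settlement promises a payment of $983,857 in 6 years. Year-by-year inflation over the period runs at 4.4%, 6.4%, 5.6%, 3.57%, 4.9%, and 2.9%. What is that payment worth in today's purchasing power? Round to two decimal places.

$750,241.52

Price-level factor over 6 years: 1.044 × 1.064 × 1.056 × 1.0357 × 1.049 × 1.029 ≈ 1.3113870299.
Purchasing power today: $983,857 divided by that factor.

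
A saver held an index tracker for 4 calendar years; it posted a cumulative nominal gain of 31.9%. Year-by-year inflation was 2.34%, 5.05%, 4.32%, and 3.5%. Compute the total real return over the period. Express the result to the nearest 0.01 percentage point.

Cumulative inflation factor: 1.0234 × 1.0505 × 1.0432 × 1.035 ≈ 1.16078.
Nominal growth factor: 1.31900. Real growth factor = 1.31900 / 1.16078 ≈ 1.13631.
Total real return ≈ 13.6306%.

13.63%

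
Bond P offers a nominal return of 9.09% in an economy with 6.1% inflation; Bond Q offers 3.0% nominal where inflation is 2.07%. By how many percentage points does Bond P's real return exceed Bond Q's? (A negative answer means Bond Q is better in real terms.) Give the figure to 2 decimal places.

1.91

Bond P real return: 1.0909/1.061 − 1 = 2.818%.
Bond Q real return: 1.030/1.0207 − 1 = 0.911%.
Difference: 2.818 − 0.911 = 1.907 pp.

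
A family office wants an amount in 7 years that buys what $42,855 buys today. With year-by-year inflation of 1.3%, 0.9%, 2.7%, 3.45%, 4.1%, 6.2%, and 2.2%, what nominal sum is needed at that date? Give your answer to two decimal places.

$52,581.04

Cumulative price-level factor: 1.013 × 1.009 × 1.027 × 1.0345 × 1.041 × 1.062 × 1.022 ≈ 1.2269523372.
Multiplying $42,855 by the price-level factor gives the future nominal sum.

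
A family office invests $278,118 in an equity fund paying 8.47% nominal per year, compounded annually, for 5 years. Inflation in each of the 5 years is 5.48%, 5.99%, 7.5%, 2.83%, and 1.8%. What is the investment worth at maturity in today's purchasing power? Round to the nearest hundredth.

$331,945.06

Nominal value at maturity: $278,118 × (1 + 8.47%)^5 ≈ $417,616.16.
Price-level factor over 5 years: 1.0548 × 1.0599 × 1.075 × 1.0283 × 1.018 ≈ 1.2580882068.
The maturity value deflated by that factor is the answer in today's purchasing power.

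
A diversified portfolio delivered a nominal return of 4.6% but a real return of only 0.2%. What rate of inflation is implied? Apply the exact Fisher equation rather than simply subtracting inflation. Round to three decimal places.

From (1+r_nom) = (1+r_real)(1+π), we get 1+π = (1 + 4.6%)/(1 + 0.2%) = 1.046/1.002 ≈ 1.04391.
So π ≈ 4.3912%.

4.391%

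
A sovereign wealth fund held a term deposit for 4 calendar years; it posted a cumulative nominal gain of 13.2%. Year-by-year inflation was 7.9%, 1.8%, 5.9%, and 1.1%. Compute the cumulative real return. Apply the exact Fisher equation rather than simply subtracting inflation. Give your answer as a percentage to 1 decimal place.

Cumulative inflation factor: 1.079 × 1.018 × 1.059 × 1.011 ≈ 1.17602.
Nominal growth factor: 1.13200. Real growth factor = 1.13200 / 1.17602 ≈ 0.96257.
Total real return ≈ -3.7435%.

-3.7%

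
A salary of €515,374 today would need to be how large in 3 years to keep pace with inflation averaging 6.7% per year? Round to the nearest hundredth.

Cumulative price-level factor: (1+6.7%)^3 = 1.214767763.
The nominal amount required is €515,374 scaled up by that factor.

€626,059.72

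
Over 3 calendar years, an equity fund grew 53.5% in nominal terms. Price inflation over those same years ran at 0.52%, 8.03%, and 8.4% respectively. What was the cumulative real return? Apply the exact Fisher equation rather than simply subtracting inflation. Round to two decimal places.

30.40%

Cumulative inflation factor: 1.0052 × 1.0803 × 1.084 ≈ 1.17713.
Nominal growth factor: 1.53500. Real growth factor = 1.53500 / 1.17713 ≈ 1.30401.
Total real return ≈ 30.4014%.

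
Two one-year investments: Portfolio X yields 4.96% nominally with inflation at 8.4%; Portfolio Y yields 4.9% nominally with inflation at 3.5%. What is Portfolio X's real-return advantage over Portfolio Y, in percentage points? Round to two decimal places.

-4.53

Portfolio X real return: 1.0496/1.084 − 1 = -3.173%.
Portfolio Y real return: 1.049/1.035 − 1 = 1.353%.
Difference: -3.173 − 1.353 = -4.526 pp.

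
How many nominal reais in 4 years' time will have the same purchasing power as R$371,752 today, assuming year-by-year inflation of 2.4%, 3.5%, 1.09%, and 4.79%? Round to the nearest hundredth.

Cumulative price-level factor: 1.024 × 1.035 × 1.0109 × 1.0479 ≈ 1.1227119451.
Multiplying R$371,752 by the price-level factor gives the future nominal sum.

R$417,370.41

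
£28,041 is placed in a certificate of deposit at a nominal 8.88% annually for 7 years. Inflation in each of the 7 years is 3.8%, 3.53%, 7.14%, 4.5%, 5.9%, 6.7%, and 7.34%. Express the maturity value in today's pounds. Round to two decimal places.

£34,855.94

Nominal value at maturity: £28,041 × (1 + 8.88%)^7 ≈ £50,866.32.
Price-level factor over 7 years: 1.038 × 1.0353 × 1.0714 × 1.045 × 1.059 × 1.067 × 1.0734 ≈ 1.4593298655.
The maturity value deflated by that factor is the answer in today's purchasing power.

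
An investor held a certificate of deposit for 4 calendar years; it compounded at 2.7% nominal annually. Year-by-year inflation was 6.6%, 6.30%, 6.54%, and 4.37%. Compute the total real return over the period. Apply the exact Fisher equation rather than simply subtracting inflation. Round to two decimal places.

-11.71%

Cumulative inflation factor: 1.066 × 1.0630 × 1.0654 × 1.0437 ≈ 1.26002.
Nominal growth factor: 1.11245. Real growth factor = 1.11245 / 1.26002 ≈ 0.88288.
Total real return ≈ -11.7117%.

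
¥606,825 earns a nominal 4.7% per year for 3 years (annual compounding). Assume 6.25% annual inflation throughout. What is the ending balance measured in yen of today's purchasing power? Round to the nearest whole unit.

Nominal value at maturity: ¥606,825 × (1 + 4.7%)^3 ≈ ¥696,472.
Price-level factor over 3 years: (1 + 6.25%)^3 ≈ 1.1994628906.
Dividing the nominal maturity value by the price-level factor gives the value in today's money.

¥580,653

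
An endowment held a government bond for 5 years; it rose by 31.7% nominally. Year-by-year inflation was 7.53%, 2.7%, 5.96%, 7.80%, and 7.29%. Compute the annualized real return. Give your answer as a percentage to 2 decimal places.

-0.54%

Cumulative inflation factor: 1.0753 × 1.027 × 1.0596 × 1.0780 × 1.0729 ≈ 1.35338.
Nominal growth factor: 1.31700. Real growth factor = 1.31700 / 1.35338 ≈ 0.97312.
Annualized: 0.97312^(1/5) − 1 ≈ -0.00544.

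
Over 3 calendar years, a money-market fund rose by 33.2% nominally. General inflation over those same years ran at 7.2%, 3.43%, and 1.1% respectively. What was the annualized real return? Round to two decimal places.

5.92%

Cumulative inflation factor: 1.072 × 1.0343 × 1.011 ≈ 1.12097.
Nominal growth factor: 1.33200. Real growth factor = 1.33200 / 1.12097 ≈ 1.18826.
Annualized: 1.18826^(1/3) − 1 ≈ 0.05918.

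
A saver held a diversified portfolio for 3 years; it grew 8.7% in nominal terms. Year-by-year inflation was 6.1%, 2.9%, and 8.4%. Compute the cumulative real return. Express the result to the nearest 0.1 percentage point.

-8.2%

Cumulative inflation factor: 1.061 × 1.029 × 1.084 ≈ 1.18348.
Nominal growth factor: 1.08700. Real growth factor = 1.08700 / 1.18348 ≈ 0.91848.
Total real return ≈ -8.1520%.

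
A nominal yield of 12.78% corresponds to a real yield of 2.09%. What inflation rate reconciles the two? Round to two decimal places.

From (1+r_nom) = (1+r_real)(1+π), we get 1+π = (1 + 12.78%)/(1 + 2.09%) = 1.1278/1.0209 ≈ 1.10471.
So π ≈ 10.4712%.

10.47%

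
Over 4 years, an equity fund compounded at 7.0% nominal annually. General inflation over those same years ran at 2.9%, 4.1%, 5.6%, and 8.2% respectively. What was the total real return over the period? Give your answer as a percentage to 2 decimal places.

Cumulative inflation factor: 1.029 × 1.041 × 1.056 × 1.082 ≈ 1.22393.
Nominal growth factor: 1.31080. Real growth factor = 1.31080 / 1.22393 ≈ 1.07097.
Total real return ≈ 7.0971%.

7.10%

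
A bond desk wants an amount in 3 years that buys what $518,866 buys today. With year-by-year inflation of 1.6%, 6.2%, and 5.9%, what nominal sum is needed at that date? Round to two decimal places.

Cumulative price-level factor: 1.016 × 1.062 × 1.059 = 1.142652528.
The nominal amount required is $518,866 scaled up by that factor.

$592,883.55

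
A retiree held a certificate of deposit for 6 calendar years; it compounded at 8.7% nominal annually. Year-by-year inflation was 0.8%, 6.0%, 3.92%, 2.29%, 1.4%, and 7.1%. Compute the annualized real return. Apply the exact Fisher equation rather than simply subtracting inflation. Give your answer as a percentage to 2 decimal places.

Cumulative inflation factor: 1.008 × 1.060 × 1.0392 × 1.0229 × 1.014 × 1.071 ≈ 1.23346.
Nominal growth factor: 1.64959. Real growth factor = 1.64959 / 1.23346 ≈ 1.33737.
Annualized: 1.33737^(1/6) − 1 ≈ 0.04964.

4.96%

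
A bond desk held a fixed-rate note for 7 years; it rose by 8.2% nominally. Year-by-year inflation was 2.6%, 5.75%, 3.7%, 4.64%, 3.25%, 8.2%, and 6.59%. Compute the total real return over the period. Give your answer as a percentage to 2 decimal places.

Cumulative inflation factor: 1.026 × 1.0575 × 1.037 × 1.0464 × 1.0325 × 1.082 × 1.0659 ≈ 1.40197.
Nominal growth factor: 1.08200. Real growth factor = 1.08200 / 1.40197 ≈ 0.77177.
Total real return ≈ -22.8228%.

-22.82%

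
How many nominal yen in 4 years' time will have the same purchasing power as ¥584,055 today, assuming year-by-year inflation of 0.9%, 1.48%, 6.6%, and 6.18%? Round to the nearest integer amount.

¥676,901

Cumulative price-level factor: 1.009 × 1.0148 × 1.066 × 1.0618 ≈ 1.1589682817.
Multiplying ¥584,055 by the price-level factor gives the future nominal sum.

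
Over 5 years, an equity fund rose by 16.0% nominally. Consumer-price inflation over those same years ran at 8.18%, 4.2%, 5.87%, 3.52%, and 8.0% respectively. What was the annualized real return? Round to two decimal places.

-2.76%

Cumulative inflation factor: 1.0818 × 1.042 × 1.0587 × 1.0352 × 1.080 ≈ 1.33425.
Nominal growth factor: 1.16000. Real growth factor = 1.16000 / 1.33425 ≈ 0.86941.
Annualized: 0.86941^(1/5) − 1 ≈ -0.02760.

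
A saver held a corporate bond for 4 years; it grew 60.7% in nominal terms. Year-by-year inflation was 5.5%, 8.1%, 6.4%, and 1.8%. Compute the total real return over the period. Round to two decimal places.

30.09%

Cumulative inflation factor: 1.055 × 1.081 × 1.064 × 1.018 ≈ 1.23529.
Nominal growth factor: 1.60700. Real growth factor = 1.60700 / 1.23529 ≈ 1.30091.
Total real return ≈ 30.0913%.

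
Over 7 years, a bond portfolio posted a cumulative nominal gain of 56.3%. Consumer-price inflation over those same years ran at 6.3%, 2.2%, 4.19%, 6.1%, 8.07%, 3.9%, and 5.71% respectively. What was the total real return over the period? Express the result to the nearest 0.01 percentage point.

9.65%

Cumulative inflation factor: 1.063 × 1.022 × 1.0419 × 1.061 × 1.0807 × 1.039 × 1.0571 ≈ 1.42548.
Nominal growth factor: 1.56300. Real growth factor = 1.56300 / 1.42548 ≈ 1.09647.
Total real return ≈ 9.6470%.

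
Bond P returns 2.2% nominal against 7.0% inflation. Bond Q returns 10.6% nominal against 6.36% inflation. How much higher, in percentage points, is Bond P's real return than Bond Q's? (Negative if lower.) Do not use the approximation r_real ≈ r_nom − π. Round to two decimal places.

-8.47

Bond P real return: 1.022/1.070 − 1 = -4.486%.
Bond Q real return: 1.106/1.0636 − 1 = 3.986%.
Difference: -4.486 − 3.986 = -8.472 pp.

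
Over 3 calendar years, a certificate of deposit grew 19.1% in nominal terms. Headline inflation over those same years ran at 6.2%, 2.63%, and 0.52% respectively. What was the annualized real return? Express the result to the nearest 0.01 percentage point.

2.82%

Cumulative inflation factor: 1.062 × 1.0263 × 1.0052 ≈ 1.09560.
Nominal growth factor: 1.19100. Real growth factor = 1.19100 / 1.09560 ≈ 1.08708.
Annualized: 1.08708^(1/3) − 1 ≈ 0.02822.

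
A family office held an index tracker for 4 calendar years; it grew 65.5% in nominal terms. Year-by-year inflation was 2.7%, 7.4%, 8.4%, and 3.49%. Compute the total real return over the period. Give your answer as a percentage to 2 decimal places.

33.75%

Cumulative inflation factor: 1.027 × 1.074 × 1.084 × 1.0349 ≈ 1.23738.
Nominal growth factor: 1.65500. Real growth factor = 1.65500 / 1.23738 ≈ 1.33751.
Total real return ≈ 33.7506%.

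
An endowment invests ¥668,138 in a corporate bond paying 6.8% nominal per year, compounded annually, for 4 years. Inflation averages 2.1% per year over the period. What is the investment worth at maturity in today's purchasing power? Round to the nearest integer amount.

Nominal value at maturity: ¥668,138 × (1 + 6.8%)^4 ≈ ¥869,263.
Price-level factor over 4 years: (1 + 2.1%)^4 ≈ 1.0866832385.
The maturity value deflated by that factor is the answer in today's purchasing power.

¥799,923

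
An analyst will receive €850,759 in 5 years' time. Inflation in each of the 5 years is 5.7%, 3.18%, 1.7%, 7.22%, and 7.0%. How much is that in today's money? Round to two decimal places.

Price-level factor over 5 years: 1.057 × 1.0318 × 1.017 × 1.0722 × 1.070 ≈ 1.2724802322.
Purchasing power today: €850,759 divided by that factor.

€668,583.27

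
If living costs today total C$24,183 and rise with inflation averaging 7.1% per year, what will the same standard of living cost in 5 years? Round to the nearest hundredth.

C$34,076.70

Cumulative price-level factor: (1+7.1%)^5 ≈ 1.4091179726.
Multiplying C$24,183 by the price-level factor gives the future nominal sum.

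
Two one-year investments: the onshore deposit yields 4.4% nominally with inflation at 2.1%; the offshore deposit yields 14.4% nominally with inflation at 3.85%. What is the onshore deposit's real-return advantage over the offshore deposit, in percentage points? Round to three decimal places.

The onshore deposit real return: 1.044/1.021 − 1 = 2.2527%.
The offshore deposit real return: 1.144/1.0385 − 1 = 10.1589%.
Difference: 2.2527 − 10.1589 = -7.9062 pp.

-7.906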